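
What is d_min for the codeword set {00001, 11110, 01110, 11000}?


Comparing all pairs, minimum distance: 1
Can detect 0 errors, correct 0 errors

1


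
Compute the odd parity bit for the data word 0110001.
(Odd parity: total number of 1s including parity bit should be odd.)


Number of 1s in data: 3
Parity bit: 0

0


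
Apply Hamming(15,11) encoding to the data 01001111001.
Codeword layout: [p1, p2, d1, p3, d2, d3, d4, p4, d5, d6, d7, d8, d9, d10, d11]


Parity bits: p1=0, p2=1, p3=1, p4=1

010110011111001


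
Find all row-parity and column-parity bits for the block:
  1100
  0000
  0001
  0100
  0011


Row parities: 00110
Column parities: 1010

Row P: 00110, Col P: 1010, Corner: 0


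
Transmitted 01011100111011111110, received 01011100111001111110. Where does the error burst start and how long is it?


XOR: 00000000000010000000

Burst at position 12, length 1


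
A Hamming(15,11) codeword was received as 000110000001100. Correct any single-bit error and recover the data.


Syndrome = 0: no error detected

Data: 01000001100 (no errors)


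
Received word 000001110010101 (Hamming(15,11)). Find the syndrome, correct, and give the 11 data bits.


Syndrome = 0: no error detected

Data: 00110010101 (no errors)


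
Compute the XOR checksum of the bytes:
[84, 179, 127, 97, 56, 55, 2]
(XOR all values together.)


XOR chain: 84 ^ 179 ^ 127 ^ 97 ^ 56 ^ 55 ^ 2 = 244

244


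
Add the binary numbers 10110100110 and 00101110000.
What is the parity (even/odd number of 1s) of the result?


10110100110 = 1446
00101110000 = 368
Sum = 1814 = 11100010110
1s count = 6

even parity (6 ones in 11100010110)


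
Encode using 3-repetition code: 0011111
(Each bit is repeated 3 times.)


Each bit -> 3 copies

000000111111111111111


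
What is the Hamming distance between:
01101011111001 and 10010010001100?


XOR: 11111001110101
Count of 1s: 10

10


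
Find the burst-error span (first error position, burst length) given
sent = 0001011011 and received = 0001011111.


XOR: 0000000100

Burst at position 7, length 1


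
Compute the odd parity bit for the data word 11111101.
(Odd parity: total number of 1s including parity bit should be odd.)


Number of 1s in data: 7
Parity bit: 0

0


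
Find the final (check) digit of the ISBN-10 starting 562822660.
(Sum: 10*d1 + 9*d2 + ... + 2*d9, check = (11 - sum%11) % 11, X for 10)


Weighted sum: 240
240 mod 11 = 9

Check digit: 2


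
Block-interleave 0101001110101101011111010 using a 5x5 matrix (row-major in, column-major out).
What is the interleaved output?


Matrix:
  01010
  01110
  10110
  10111
  11010
Read columns: 0011111001011101111100010

0011111001011101111100010


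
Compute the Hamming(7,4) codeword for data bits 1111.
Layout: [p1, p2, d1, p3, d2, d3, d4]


Parity bits: p1=1, p2=1, p3=1

1111111


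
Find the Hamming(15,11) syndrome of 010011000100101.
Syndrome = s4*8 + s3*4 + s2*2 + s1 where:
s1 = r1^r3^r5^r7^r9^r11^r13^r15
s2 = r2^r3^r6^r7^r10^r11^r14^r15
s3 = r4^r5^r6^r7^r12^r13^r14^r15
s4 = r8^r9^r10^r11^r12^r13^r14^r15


s1=1, s2=0, s3=0, s4=1

Syndrome = 9 (error at position 9)


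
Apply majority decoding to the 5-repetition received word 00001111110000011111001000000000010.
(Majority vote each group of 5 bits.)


Groups: 00001, 11111, 00000, 11111, 00100, 00000, 00010
Majority votes: 0101000

0101000


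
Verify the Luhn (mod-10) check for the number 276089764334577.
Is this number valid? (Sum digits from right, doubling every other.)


Luhn sum = 78
78 mod 10 = 8

Invalid (Luhn sum mod 10 = 8)


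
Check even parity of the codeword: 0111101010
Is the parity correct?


Number of 1s: 6

Yes, parity is correct (6 ones)


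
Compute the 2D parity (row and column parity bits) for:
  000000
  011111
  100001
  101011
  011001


Row parities: 01001
Column parities: 001100

Row P: 01001, Col P: 001100, Corner: 0


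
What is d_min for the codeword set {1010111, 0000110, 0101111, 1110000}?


Comparing all pairs, minimum distance: 3
Can detect 2 errors, correct 1 errors

3


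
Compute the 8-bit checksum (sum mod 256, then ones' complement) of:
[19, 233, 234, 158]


Sum = 644 mod 256 = 132
Complement = 123

123


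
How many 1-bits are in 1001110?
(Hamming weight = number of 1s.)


Counting 1s in 1001110

4


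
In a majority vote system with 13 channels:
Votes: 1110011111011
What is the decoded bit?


Ones: 10 out of 13
Threshold: 7

1 (10/13 voted 1)


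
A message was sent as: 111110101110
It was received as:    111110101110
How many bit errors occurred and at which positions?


XOR: 000000000000

0 errors (received matches sent)


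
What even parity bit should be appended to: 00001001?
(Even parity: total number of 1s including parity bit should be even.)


Number of 1s in data: 2
Parity bit: 0

0


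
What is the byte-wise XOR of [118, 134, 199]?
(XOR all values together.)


XOR chain: 118 ^ 134 ^ 199 = 55

55


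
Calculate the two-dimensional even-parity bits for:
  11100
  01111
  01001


Row parities: 100
Column parities: 11010

Row P: 100, Col P: 11010, Corner: 1


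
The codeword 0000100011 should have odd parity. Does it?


Number of 1s: 3

Yes, parity is correct (3 ones)


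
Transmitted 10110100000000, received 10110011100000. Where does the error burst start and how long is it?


XOR: 00000111100000

Burst at position 5, length 4


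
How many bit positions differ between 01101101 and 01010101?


XOR: 00111000
Count of 1s: 3

3


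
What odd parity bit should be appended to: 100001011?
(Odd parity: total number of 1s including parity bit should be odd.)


Number of 1s in data: 4
Parity bit: 1

1


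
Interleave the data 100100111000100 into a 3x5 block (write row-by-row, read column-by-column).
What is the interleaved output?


Matrix:
  10010
  01110
  00100
Read columns: 100010011110000

100010011110000


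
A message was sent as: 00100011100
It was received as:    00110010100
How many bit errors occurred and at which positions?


XOR: 00010001000

2 error(s) at position(s): 3, 7


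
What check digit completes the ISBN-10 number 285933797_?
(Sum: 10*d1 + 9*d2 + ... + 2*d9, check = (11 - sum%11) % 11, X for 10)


Weighted sum: 297
297 mod 11 = 0

Check digit: 0


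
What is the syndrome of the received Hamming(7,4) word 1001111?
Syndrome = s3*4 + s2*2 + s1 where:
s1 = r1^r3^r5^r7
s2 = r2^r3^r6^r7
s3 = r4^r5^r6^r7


s1=1, s2=0, s3=0

Syndrome = 1 (error at position 1)


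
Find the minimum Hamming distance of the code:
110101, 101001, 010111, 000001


Comparing all pairs, minimum distance: 2
Can detect 1 errors, correct 0 errors

2


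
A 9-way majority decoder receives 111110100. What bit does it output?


Ones: 6 out of 9
Threshold: 5

1 (6/9 voted 1)


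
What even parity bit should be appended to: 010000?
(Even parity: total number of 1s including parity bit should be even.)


Number of 1s in data: 1
Parity bit: 1

1


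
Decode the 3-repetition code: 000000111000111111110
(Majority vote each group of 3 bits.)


Groups: 000, 000, 111, 000, 111, 111, 110
Majority votes: 0010111

0010111


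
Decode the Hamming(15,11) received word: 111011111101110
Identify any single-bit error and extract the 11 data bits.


Syndrome = 0: no error detected

Data: 11111101110 (no errors)


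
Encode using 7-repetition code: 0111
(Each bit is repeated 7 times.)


Each bit -> 7 copies

0000000111111111111111111111


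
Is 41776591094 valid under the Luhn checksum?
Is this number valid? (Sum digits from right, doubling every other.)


Luhn sum = 49
49 mod 10 = 9

Invalid (Luhn sum mod 10 = 9)


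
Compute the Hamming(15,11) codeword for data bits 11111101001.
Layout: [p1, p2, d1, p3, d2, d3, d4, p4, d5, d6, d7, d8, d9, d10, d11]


Parity bits: p1=1, p2=1, p3=1, p4=0

111111101101001


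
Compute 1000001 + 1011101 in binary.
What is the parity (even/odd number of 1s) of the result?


1000001 = 65
1011101 = 93
Sum = 158 = 10011110
1s count = 5

odd parity (5 ones in 10011110)


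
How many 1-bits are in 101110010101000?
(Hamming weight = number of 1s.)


Counting 1s in 101110010101000

7


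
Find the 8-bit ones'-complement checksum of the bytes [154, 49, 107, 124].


Sum = 434 mod 256 = 178
Complement = 77

77


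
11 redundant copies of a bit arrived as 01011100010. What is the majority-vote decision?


Ones: 5 out of 11
Threshold: 6

0 (5/11 voted 1)


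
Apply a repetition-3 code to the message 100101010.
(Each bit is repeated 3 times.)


Each bit -> 3 copies

111000000111000111000111000


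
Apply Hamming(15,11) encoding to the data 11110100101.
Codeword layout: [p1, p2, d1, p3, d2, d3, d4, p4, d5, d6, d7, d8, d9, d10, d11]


Parity bits: p1=1, p2=1, p3=1, p4=1

111111110100101


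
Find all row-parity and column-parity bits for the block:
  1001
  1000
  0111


Row parities: 011
Column parities: 0110

Row P: 011, Col P: 0110, Corner: 0


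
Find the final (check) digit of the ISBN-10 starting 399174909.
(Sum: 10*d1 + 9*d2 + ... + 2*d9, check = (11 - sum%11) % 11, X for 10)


Weighted sum: 306
306 mod 11 = 9

Check digit: 2


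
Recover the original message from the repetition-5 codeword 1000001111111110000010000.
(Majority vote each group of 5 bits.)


Groups: 10000, 01111, 11111, 00000, 10000
Majority votes: 01100

01100


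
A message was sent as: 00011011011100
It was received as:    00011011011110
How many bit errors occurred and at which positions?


XOR: 00000000000010

1 error(s) at position(s): 12


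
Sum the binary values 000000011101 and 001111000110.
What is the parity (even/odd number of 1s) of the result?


000000011101 = 29
001111000110 = 966
Sum = 995 = 1111100011
1s count = 7

odd parity (7 ones in 1111100011)


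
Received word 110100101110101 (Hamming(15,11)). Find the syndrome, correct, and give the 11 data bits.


Syndrome = 10: error at position 10

Data: 00011010101 (corrected bit 10)


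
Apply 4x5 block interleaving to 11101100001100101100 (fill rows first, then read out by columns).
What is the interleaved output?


Matrix:
  11101
  10000
  11001
  01100
Read columns: 11101011100100001010

11101011100100001010


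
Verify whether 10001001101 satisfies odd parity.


Number of 1s: 5

Yes, parity is correct (5 ones)


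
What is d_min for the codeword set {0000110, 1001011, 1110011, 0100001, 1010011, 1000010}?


Comparing all pairs, minimum distance: 1
Can detect 0 errors, correct 0 errors

1


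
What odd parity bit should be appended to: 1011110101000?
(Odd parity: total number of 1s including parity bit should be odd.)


Number of 1s in data: 7
Parity bit: 0

0


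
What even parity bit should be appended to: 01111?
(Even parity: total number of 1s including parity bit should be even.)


Number of 1s in data: 4
Parity bit: 0

0


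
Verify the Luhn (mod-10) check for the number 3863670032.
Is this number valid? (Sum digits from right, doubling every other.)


Luhn sum = 38
38 mod 10 = 8

Invalid (Luhn sum mod 10 = 8)


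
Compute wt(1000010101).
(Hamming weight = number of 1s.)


Counting 1s in 1000010101

4


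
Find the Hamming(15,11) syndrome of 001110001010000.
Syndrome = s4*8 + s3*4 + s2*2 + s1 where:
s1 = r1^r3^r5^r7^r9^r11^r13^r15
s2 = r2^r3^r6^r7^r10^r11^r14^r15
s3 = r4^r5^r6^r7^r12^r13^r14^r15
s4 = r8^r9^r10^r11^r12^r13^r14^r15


s1=0, s2=0, s3=0, s4=0

Syndrome = 0 (no error)


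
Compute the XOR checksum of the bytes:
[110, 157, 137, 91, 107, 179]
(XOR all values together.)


XOR chain: 110 ^ 157 ^ 137 ^ 91 ^ 107 ^ 179 = 249

249


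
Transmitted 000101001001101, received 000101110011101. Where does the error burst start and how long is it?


XOR: 000000111010000

Burst at position 6, length 5


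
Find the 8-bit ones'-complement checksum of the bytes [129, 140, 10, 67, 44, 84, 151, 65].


Sum = 690 mod 256 = 178
Complement = 77

77


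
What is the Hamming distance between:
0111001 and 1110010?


XOR: 1001011
Count of 1s: 4

4


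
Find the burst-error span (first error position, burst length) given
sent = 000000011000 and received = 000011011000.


XOR: 000011000000

Burst at position 4, length 2


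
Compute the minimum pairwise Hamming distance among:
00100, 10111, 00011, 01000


Comparing all pairs, minimum distance: 2
Can detect 1 errors, correct 0 errors

2


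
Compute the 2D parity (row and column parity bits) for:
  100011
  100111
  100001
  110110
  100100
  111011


Row parities: 100001
Column parities: 001100

Row P: 100001, Col P: 001100, Corner: 0


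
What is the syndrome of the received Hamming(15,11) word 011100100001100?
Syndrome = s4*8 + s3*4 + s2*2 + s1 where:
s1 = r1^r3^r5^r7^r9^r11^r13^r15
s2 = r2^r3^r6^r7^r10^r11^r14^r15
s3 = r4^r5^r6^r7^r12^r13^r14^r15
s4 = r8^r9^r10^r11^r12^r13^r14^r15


s1=1, s2=1, s3=0, s4=0

Syndrome = 3 (error at position 3)


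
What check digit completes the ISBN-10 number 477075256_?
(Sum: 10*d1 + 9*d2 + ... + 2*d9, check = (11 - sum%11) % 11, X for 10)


Weighted sum: 261
261 mod 11 = 8

Check digit: 3


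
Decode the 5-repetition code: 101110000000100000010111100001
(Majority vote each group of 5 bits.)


Groups: 10111, 00000, 00100, 00001, 01111, 00001
Majority votes: 100010

100010


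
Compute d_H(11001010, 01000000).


XOR: 10001010
Count of 1s: 3

3


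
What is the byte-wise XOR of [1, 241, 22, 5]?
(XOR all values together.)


XOR chain: 1 ^ 241 ^ 22 ^ 5 = 227

227


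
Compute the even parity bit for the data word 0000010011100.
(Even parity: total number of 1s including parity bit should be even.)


Number of 1s in data: 4
Parity bit: 0

0


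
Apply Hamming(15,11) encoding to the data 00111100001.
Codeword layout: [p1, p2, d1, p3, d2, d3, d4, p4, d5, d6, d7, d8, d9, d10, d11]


Parity bits: p1=1, p2=0, p3=1, p4=1

100101111100001


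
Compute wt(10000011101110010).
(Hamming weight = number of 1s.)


Counting 1s in 10000011101110010

8


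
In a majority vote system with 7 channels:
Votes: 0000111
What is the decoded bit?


Ones: 3 out of 7
Threshold: 4

0 (3/7 voted 1)


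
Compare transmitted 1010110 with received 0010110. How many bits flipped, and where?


XOR: 1000000

1 error(s) at position(s): 0


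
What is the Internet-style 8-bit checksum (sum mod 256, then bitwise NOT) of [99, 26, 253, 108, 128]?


Sum = 614 mod 256 = 102
Complement = 153

153


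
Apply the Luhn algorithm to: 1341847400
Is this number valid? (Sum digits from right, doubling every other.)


Luhn sum = 34
34 mod 10 = 4

Invalid (Luhn sum mod 10 = 4)


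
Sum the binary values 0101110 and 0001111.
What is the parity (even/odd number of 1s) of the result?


0101110 = 46
0001111 = 15
Sum = 61 = 111101
1s count = 5

odd parity (5 ones in 111101)


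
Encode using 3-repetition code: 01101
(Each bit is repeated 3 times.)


Each bit -> 3 copies

000111111000111


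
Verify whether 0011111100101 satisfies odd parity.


Number of 1s: 8

No, parity error (8 ones)


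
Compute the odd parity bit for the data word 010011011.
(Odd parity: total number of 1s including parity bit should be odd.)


Number of 1s in data: 5
Parity bit: 0

0


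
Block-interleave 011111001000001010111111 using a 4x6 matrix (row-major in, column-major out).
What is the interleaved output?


Matrix:
  011111
  001000
  001010
  111111
Read columns: 000110011111100110111001

000110011111100110111001


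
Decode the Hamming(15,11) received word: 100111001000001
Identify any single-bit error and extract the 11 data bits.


Syndrome = 0: no error detected

Data: 01101000001 (no errors)


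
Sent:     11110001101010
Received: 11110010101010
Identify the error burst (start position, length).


XOR: 00000011000000

Burst at position 6, length 2


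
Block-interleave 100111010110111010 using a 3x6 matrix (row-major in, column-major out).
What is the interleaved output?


Matrix:
  100111
  010110
  111010
Read columns: 101011001110111100

101011001110111100


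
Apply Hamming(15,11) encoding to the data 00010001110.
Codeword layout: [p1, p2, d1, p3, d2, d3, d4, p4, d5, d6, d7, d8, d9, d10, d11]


Parity bits: p1=0, p2=0, p3=0, p4=1

000000110001110


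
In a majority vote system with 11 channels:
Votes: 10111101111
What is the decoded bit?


Ones: 9 out of 11
Threshold: 6

1 (9/11 voted 1)


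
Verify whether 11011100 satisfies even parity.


Number of 1s: 5

No, parity error (5 ones)


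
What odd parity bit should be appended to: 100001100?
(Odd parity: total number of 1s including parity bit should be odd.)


Number of 1s in data: 3
Parity bit: 0

0


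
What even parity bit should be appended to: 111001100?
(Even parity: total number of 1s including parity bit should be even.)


Number of 1s in data: 5
Parity bit: 1

1


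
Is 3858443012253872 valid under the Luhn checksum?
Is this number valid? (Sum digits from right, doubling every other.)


Luhn sum = 75
75 mod 10 = 5

Invalid (Luhn sum mod 10 = 5)


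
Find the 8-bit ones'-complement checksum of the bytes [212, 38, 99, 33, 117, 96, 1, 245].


Sum = 841 mod 256 = 73
Complement = 182

182


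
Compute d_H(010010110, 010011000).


XOR: 000001110
Count of 1s: 3

3


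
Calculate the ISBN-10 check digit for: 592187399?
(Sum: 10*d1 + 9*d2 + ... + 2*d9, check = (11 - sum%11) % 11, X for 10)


Weighted sum: 294
294 mod 11 = 8

Check digit: 3


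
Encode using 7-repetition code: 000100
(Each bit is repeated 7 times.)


Each bit -> 7 copies

000000000000000000000111111100000000000000


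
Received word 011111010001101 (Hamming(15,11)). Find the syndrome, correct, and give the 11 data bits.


Syndrome = 0: no error detected

Data: 11100001101 (no errors)


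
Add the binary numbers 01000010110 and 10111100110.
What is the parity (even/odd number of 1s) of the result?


01000010110 = 534
10111100110 = 1510
Sum = 2044 = 11111111100
1s count = 9

odd parity (9 ones in 11111111100)


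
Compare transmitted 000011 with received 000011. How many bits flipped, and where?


XOR: 000000

0 errors (received matches sent)


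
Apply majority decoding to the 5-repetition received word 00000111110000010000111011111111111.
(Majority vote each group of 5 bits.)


Groups: 00000, 11111, 00000, 10000, 11101, 11111, 11111
Majority votes: 0100111

0100111


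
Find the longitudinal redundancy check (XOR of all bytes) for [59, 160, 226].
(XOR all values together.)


XOR chain: 59 ^ 160 ^ 226 = 121

121


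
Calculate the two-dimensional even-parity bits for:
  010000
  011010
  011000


Row parities: 110
Column parities: 010010

Row P: 110, Col P: 010010, Corner: 0


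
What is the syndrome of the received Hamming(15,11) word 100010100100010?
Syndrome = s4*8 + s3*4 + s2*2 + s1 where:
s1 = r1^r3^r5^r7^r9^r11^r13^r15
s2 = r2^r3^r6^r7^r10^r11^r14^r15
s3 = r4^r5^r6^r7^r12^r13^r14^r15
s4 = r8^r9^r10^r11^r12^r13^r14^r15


s1=1, s2=1, s3=1, s4=0

Syndrome = 7 (error at position 7)


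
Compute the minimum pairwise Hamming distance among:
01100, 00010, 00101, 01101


Comparing all pairs, minimum distance: 1
Can detect 0 errors, correct 0 errors

1


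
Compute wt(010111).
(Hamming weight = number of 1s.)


Counting 1s in 010111

4


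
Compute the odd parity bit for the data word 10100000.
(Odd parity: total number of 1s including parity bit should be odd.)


Number of 1s in data: 2
Parity bit: 1

1


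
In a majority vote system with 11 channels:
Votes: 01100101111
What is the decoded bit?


Ones: 7 out of 11
Threshold: 6

1 (7/11 voted 1)


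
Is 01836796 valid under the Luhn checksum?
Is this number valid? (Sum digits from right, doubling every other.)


Luhn sum = 36
36 mod 10 = 6

Invalid (Luhn sum mod 10 = 6)


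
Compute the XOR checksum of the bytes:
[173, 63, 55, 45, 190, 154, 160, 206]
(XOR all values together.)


XOR chain: 173 ^ 63 ^ 55 ^ 45 ^ 190 ^ 154 ^ 160 ^ 206 = 194

194


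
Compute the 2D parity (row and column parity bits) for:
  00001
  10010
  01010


Row parities: 100
Column parities: 11001

Row P: 100, Col P: 11001, Corner: 1


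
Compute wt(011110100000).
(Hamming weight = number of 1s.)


Counting 1s in 011110100000

5


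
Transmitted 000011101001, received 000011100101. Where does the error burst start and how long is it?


XOR: 000000001100

Burst at position 8, length 2


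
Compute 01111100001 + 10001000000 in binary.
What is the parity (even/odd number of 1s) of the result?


01111100001 = 993
10001000000 = 1088
Sum = 2081 = 100000100001
1s count = 3

odd parity (3 ones in 100000100001)


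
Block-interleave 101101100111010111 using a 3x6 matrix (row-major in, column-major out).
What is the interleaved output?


Matrix:
  101101
  100111
  010111
Read columns: 110001100111011111

110001100111011111


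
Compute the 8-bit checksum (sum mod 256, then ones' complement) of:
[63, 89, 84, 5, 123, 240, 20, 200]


Sum = 824 mod 256 = 56
Complement = 199

199


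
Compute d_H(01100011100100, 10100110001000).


XOR: 11000101101100
Count of 1s: 7

7


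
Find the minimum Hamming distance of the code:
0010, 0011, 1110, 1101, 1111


Comparing all pairs, minimum distance: 1
Can detect 0 errors, correct 0 errors

1


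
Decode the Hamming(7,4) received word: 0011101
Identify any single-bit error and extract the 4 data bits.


Syndrome = 5: error at position 5

Data: 1001 (corrected bit 5)


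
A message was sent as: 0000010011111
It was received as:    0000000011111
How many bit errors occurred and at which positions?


XOR: 0000010000000

1 error(s) at position(s): 5


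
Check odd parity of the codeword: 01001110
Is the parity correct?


Number of 1s: 4

No, parity error (4 ones)


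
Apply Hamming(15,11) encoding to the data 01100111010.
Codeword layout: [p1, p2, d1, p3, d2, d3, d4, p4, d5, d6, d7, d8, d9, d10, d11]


Parity bits: p1=0, p2=0, p3=0, p4=0

000011000111010


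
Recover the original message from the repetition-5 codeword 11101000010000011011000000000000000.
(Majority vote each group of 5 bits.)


Groups: 11101, 00001, 00000, 11011, 00000, 00000, 00000
Majority votes: 1001000

1001000


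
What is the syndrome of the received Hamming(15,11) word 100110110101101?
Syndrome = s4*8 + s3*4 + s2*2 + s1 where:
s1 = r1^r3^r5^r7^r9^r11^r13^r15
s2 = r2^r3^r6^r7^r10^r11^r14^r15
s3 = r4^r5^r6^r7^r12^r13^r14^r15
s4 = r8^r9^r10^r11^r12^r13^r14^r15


s1=1, s2=1, s3=0, s4=1

Syndrome = 11 (error at position 11)


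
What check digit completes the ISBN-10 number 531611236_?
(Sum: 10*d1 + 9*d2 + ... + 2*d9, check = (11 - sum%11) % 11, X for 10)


Weighted sum: 167
167 mod 11 = 2

Check digit: 9


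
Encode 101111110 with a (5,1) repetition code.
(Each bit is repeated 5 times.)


Each bit -> 5 copies

111110000011111111111111111111111111111100000


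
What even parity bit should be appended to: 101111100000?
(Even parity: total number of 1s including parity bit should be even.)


Number of 1s in data: 6
Parity bit: 0

0


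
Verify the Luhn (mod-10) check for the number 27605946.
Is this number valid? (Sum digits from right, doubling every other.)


Luhn sum = 38
38 mod 10 = 8

Invalid (Luhn sum mod 10 = 8)


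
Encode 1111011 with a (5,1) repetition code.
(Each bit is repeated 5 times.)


Each bit -> 5 copies

11111111111111111111000001111111111


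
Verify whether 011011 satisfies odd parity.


Number of 1s: 4

No, parity error (4 ones)


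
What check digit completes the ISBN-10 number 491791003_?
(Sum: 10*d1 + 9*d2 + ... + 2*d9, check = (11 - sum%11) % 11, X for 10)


Weighted sum: 243
243 mod 11 = 1

Check digit: X


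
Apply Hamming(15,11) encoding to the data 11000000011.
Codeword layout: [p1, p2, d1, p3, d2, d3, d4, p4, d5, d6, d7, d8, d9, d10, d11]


Parity bits: p1=1, p2=1, p3=1, p4=0

111110000000011


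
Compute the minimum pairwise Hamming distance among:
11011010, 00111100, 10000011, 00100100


Comparing all pairs, minimum distance: 2
Can detect 1 errors, correct 0 errors

2


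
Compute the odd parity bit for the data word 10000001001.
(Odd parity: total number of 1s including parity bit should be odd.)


Number of 1s in data: 3
Parity bit: 0

0


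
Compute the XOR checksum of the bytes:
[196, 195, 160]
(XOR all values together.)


XOR chain: 196 ^ 195 ^ 160 = 167

167


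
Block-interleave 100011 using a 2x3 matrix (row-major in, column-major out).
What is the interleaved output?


Matrix:
  100
  011
Read columns: 100101

100101


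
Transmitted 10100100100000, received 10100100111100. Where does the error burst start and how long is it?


XOR: 00000000011100

Burst at position 9, length 3


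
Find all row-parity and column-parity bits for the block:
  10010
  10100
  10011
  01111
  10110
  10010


Row parities: 001010
Column parities: 11110

Row P: 001010, Col P: 11110, Corner: 0


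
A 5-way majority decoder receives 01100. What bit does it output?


Ones: 2 out of 5
Threshold: 3

0 (2/5 voted 1)


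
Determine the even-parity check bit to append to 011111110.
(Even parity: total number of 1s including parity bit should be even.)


Number of 1s in data: 7
Parity bit: 1

1


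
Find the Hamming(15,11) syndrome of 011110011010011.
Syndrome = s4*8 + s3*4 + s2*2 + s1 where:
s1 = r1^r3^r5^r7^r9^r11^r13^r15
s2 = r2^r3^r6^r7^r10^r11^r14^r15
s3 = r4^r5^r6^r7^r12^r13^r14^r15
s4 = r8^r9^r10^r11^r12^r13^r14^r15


s1=1, s2=1, s3=0, s4=1

Syndrome = 11 (error at position 11)


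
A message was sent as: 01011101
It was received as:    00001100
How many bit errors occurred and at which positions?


XOR: 01010001

3 error(s) at position(s): 1, 3, 7


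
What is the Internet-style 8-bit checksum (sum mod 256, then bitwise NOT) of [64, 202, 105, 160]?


Sum = 531 mod 256 = 19
Complement = 236

236


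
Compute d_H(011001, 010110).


XOR: 001111
Count of 1s: 4

4


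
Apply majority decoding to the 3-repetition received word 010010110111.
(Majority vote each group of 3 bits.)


Groups: 010, 010, 110, 111
Majority votes: 0011

0011


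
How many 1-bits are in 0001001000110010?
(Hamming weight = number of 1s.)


Counting 1s in 0001001000110010

5


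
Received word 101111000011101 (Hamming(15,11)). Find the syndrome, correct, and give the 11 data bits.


Syndrome = 0: no error detected

Data: 11100011101 (no errors)


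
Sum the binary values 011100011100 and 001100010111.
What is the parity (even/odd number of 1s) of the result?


011100011100 = 1820
001100010111 = 791
Sum = 2611 = 101000110011
1s count = 6

even parity (6 ones in 101000110011)


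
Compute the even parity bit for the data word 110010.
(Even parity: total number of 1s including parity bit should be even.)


Number of 1s in data: 3
Parity bit: 1

1


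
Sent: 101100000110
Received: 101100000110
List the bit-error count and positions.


XOR: 000000000000

0 errors (received matches sent)


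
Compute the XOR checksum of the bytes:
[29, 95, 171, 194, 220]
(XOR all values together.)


XOR chain: 29 ^ 95 ^ 171 ^ 194 ^ 220 = 247

247


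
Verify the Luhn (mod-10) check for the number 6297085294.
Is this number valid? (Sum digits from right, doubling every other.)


Luhn sum = 45
45 mod 10 = 5

Invalid (Luhn sum mod 10 = 5)


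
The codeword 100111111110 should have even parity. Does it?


Number of 1s: 9

No, parity error (9 ones)


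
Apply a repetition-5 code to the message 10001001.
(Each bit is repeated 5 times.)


Each bit -> 5 copies

1111100000000000000011111000000000011111


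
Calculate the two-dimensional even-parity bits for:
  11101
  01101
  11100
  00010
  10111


Row parities: 01110
Column parities: 11001

Row P: 01110, Col P: 11001, Corner: 1


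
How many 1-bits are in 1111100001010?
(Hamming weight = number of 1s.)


Counting 1s in 1111100001010

7


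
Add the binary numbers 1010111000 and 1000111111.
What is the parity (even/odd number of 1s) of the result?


1010111000 = 696
1000111111 = 575
Sum = 1271 = 10011110111
1s count = 8

even parity (8 ones in 10011110111)


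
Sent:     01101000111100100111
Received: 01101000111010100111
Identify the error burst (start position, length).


XOR: 00000000000110000000

Burst at position 11, length 2


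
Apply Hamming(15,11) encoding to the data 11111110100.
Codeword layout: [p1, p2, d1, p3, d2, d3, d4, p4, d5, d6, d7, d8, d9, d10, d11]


Parity bits: p1=0, p2=1, p3=0, p4=0

011011101110100


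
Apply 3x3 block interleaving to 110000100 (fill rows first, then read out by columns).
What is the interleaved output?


Matrix:
  110
  000
  100
Read columns: 101100000

101100000


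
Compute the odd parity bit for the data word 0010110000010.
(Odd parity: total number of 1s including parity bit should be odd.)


Number of 1s in data: 4
Parity bit: 1

1


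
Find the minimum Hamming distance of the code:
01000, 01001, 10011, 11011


Comparing all pairs, minimum distance: 1
Can detect 0 errors, correct 0 errors

1


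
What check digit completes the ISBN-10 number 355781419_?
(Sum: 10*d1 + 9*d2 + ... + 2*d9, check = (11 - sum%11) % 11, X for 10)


Weighted sum: 254
254 mod 11 = 1

Check digit: X


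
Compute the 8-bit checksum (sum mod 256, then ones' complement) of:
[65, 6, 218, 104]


Sum = 393 mod 256 = 137
Complement = 118

118


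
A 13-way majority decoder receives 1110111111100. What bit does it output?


Ones: 10 out of 13
Threshold: 7

1 (10/13 voted 1)


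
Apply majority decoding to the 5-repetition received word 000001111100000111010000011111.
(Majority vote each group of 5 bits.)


Groups: 00000, 11111, 00000, 11101, 00000, 11111
Majority votes: 010101

010101


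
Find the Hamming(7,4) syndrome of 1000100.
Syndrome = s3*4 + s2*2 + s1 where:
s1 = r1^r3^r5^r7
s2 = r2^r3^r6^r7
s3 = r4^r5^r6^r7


s1=0, s2=0, s3=1

Syndrome = 4 (error at position 4)


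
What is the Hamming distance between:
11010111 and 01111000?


XOR: 10101111
Count of 1s: 6

6


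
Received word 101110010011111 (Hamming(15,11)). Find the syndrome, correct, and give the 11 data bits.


Syndrome = 0: no error detected

Data: 11000011111 (no errors)


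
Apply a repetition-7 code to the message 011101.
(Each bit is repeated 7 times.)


Each bit -> 7 copies

000000011111111111111111111100000001111111


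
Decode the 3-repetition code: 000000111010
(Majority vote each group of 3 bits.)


Groups: 000, 000, 111, 010
Majority votes: 0010

0010


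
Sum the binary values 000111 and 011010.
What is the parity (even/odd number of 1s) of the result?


000111 = 7
011010 = 26
Sum = 33 = 100001
1s count = 2

even parity (2 ones in 100001)


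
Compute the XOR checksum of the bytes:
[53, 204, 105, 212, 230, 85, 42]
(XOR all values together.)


XOR chain: 53 ^ 204 ^ 105 ^ 212 ^ 230 ^ 85 ^ 42 = 221

221


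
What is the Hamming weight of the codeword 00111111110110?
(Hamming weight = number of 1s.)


Counting 1s in 00111111110110

10


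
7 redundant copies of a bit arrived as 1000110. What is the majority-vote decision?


Ones: 3 out of 7
Threshold: 4

0 (3/7 voted 1)


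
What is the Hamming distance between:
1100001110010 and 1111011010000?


XOR: 0011010100010
Count of 1s: 5

5


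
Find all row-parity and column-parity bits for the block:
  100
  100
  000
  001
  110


Row parities: 11010
Column parities: 111

Row P: 11010, Col P: 111, Corner: 1


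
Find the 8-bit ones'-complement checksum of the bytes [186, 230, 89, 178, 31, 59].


Sum = 773 mod 256 = 5
Complement = 250

250


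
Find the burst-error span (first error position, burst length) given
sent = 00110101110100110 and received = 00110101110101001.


XOR: 00000000000001111

Burst at position 13, length 4


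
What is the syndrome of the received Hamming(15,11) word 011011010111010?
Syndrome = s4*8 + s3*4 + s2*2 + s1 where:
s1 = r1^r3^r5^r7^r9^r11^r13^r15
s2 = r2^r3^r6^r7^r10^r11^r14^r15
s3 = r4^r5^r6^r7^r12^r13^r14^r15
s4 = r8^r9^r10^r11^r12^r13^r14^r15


s1=1, s2=0, s3=0, s4=1

Syndrome = 9 (error at position 9)


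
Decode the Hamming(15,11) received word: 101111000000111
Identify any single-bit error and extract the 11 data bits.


Syndrome = 9: error at position 9

Data: 11101000111 (corrected bit 9)


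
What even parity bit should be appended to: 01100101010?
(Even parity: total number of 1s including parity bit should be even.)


Number of 1s in data: 5
Parity bit: 1

1


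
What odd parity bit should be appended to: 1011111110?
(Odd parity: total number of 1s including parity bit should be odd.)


Number of 1s in data: 8
Parity bit: 1

1


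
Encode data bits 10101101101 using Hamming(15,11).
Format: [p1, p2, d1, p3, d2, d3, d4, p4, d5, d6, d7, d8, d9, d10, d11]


Parity bits: p1=0, p2=0, p3=0, p4=1

001001011101101


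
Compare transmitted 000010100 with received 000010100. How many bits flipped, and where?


XOR: 000000000

0 errors (received matches sent)


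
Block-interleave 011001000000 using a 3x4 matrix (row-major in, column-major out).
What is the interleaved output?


Matrix:
  0110
  0100
  0000
Read columns: 000110100000

000110100000


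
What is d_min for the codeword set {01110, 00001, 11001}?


Comparing all pairs, minimum distance: 2
Can detect 1 errors, correct 0 errors

2


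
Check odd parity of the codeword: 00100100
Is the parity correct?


Number of 1s: 2

No, parity error (2 ones)


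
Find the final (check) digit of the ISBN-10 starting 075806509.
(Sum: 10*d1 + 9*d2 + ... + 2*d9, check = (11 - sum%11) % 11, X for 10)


Weighted sum: 227
227 mod 11 = 7

Check digit: 4


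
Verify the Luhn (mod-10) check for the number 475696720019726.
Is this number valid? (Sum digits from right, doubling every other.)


Luhn sum = 67
67 mod 10 = 7

Invalid (Luhn sum mod 10 = 7)


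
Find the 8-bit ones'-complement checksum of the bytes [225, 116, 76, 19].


Sum = 436 mod 256 = 180
Complement = 75

75


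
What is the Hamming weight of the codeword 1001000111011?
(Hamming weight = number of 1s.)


Counting 1s in 1001000111011

7


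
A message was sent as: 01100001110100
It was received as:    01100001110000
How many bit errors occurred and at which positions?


XOR: 00000000000100

1 error(s) at position(s): 11


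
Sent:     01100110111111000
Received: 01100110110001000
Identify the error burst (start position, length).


XOR: 00000000001110000

Burst at position 10, length 3


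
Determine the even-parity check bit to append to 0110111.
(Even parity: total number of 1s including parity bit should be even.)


Number of 1s in data: 5
Parity bit: 1

1


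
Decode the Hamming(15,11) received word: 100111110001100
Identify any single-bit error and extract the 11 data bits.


Syndrome = 8: error at position 8

Data: 01110001100 (corrected bit 8)


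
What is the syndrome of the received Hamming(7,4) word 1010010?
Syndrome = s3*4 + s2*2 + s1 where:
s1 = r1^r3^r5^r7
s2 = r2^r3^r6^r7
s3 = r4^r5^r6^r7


s1=0, s2=0, s3=1

Syndrome = 4 (error at position 4)


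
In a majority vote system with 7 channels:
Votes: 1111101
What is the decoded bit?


Ones: 6 out of 7
Threshold: 4

1 (6/7 voted 1)


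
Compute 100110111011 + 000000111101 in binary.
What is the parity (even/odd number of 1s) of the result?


100110111011 = 2491
000000111101 = 61
Sum = 2552 = 100111111000
1s count = 7

odd parity (7 ones in 100111111000)


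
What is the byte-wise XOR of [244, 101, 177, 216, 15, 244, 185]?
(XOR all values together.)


XOR chain: 244 ^ 101 ^ 177 ^ 216 ^ 15 ^ 244 ^ 185 = 186

186


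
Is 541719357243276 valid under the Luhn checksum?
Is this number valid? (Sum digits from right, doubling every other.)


Luhn sum = 67
67 mod 10 = 7

Invalid (Luhn sum mod 10 = 7)


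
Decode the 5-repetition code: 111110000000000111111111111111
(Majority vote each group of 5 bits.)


Groups: 11111, 00000, 00000, 11111, 11111, 11111
Majority votes: 100111

100111


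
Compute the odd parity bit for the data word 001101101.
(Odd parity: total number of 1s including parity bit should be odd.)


Number of 1s in data: 5
Parity bit: 0

0


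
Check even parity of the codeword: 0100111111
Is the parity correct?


Number of 1s: 7

No, parity error (7 ones)


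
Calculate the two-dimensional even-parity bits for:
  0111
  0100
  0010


Row parities: 111
Column parities: 0001

Row P: 111, Col P: 0001, Corner: 1


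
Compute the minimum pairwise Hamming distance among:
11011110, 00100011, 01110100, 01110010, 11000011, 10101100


Comparing all pairs, minimum distance: 2
Can detect 1 errors, correct 0 errors

2


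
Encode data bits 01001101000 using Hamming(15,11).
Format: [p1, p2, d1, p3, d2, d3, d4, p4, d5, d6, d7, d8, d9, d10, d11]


Parity bits: p1=0, p2=1, p3=0, p4=1

010010011101000


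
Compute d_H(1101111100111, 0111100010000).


XOR: 1010011110111
Count of 1s: 9

9


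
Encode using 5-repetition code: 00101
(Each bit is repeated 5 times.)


Each bit -> 5 copies

0000000000111110000011111


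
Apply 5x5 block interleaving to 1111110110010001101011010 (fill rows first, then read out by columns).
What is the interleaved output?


Matrix:
  11111
  10110
  01000
  11010
  11010
Read columns: 1101110111110001101110000

1101110111110001101110000


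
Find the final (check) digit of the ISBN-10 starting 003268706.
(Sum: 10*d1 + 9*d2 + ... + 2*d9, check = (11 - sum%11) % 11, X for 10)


Weighted sum: 154
154 mod 11 = 0

Check digit: 0


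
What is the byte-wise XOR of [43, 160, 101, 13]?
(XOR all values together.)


XOR chain: 43 ^ 160 ^ 101 ^ 13 = 227

227


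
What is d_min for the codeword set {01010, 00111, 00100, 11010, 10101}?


Comparing all pairs, minimum distance: 1
Can detect 0 errors, correct 0 errors

1


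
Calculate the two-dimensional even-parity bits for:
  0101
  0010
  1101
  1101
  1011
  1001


Row parities: 011110
Column parities: 0101

Row P: 011110, Col P: 0101, Corner: 0


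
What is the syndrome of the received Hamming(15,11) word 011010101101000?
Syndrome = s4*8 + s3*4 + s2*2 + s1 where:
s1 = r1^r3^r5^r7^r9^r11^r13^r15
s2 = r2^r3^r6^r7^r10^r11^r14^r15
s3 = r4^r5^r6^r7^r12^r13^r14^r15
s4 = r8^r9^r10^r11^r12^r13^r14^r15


s1=0, s2=0, s3=1, s4=1

Syndrome = 12 (error at position 12)


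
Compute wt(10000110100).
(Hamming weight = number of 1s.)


Counting 1s in 10000110100

4


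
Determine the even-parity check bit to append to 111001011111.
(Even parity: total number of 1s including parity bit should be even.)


Number of 1s in data: 9
Parity bit: 1

1


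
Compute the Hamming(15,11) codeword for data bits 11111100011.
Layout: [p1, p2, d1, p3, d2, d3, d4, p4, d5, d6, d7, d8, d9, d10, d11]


Parity bits: p1=1, p2=0, p3=1, p4=0

101111101100011


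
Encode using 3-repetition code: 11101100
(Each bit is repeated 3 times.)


Each bit -> 3 copies

111111111000111111000000


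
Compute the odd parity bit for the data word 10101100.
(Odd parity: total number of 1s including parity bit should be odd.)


Number of 1s in data: 4
Parity bit: 1

1
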